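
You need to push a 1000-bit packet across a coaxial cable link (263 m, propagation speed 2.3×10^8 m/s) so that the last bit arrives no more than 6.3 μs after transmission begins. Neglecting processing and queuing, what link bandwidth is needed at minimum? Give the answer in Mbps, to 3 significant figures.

Propagation delay = 263 / 2.3e+08 = 1.14348 μs.
Transmission budget = 6.3 − 1.14348 = 5.15652 μs.
R ≥ L / t_tx = 1000 bits / 5.15652e-06 s = 194 Mbps.

194 Mbps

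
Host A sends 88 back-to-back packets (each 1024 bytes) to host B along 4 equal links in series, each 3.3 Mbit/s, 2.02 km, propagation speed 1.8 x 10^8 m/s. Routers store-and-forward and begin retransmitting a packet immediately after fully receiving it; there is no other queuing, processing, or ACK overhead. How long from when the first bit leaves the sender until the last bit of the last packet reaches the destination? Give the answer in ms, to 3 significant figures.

226 ms

Per-hop transmission t_tx = L/R = 8192/3300000 = 2.48242 ms.
Per-hop propagation t_prop = 2020/180000000 = 0.0112222 ms.
Pipeline fill: first packet needs 4·t_tx to clear all hops; remaining 87 packets each add one t_tx.
Total = (4+88-1)·t_tx + 4·t_prop = 91·2.48242 + 4·0.0112222 = 226 ms.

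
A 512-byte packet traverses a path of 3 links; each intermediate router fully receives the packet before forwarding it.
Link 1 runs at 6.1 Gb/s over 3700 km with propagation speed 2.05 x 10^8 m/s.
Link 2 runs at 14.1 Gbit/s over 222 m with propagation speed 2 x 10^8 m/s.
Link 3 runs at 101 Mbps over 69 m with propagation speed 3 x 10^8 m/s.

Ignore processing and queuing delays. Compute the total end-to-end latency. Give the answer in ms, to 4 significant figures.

L = 512 × 8 = 4096 bits.
Transmission delays (L/R per hop): 0.000671475, 0.000290496, 0.0405545 ms; sum = 0.0415164 ms.
Propagation delays (d/s per hop): 18.0488, 0.00111, 0.00023 ms; sum = 18.0501 ms.
End-to-end = 18.09 ms.

18.09 ms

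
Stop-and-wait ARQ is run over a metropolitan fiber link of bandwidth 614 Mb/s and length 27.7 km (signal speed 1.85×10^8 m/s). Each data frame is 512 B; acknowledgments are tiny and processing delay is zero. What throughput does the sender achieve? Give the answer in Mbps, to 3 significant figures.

13.4 Mbps

t_tx = L/R = 4096/614000000 = 6.67101e-06 s.
t_prop = 27700/185000000 = 0.00014973 s; RTT = 0.000299459 s.
Cycle = t_tx + RTT = 0.00030613 s.
Throughput = L / cycle = 4096 / 0.00030613 = 13.4 Mbps.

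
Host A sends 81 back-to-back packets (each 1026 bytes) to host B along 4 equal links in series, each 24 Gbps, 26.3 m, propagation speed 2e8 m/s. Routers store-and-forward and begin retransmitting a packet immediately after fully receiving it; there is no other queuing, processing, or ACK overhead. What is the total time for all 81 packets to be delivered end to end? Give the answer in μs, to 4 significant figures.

Per-hop transmission t_tx = L/R = 8208/24000000000 = 0.342 μs.
Per-hop propagation t_prop = 26.3/200000000 = 0.1315 μs.
Pipeline fill: first packet needs 4·t_tx to clear all hops; remaining 80 packets each add one t_tx.
Total = (4+81-1)·t_tx + 4·t_prop = 84·0.342 + 4·0.1315 = 29.25 μs.

29.25 μs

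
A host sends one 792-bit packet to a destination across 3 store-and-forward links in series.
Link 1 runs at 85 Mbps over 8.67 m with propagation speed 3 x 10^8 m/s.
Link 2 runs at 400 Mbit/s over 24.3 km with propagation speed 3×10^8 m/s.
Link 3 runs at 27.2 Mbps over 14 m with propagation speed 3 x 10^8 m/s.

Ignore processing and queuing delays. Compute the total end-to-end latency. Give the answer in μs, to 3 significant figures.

121 μs

Transmission delays (L/R per hop): 9.31765, 1.98, 29.1176 μs; sum = 40.4153 μs.
Propagation delays (d/s per hop): 0.0289, 81, 0.0466667 μs; sum = 81.0756 μs.
End-to-end = 121 μs.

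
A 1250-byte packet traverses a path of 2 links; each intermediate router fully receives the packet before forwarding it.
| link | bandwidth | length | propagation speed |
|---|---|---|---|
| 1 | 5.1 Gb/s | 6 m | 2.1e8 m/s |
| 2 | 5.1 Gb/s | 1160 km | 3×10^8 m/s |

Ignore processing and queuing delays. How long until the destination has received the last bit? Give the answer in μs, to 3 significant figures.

3870 μs

L = 1250 × 8 = 10000 bits.
Transmission delay per hop = L/R = 10000/5100000000 = 1.96078 μs; 2 hops → 3.92157 μs.
Propagation delays (d/s per hop): 0.0285714, 3866.67 μs; sum = 3866.7 μs.
End-to-end = 3870 μs.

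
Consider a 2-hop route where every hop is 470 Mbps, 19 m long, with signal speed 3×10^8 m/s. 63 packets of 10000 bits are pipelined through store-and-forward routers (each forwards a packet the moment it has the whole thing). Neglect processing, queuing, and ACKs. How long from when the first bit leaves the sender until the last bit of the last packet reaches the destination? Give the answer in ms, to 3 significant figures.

Per-hop transmission t_tx = L/R = 10000/470000000 = 0.0212766 ms.
Per-hop propagation t_prop = 19/300000000 = 6.33333e-05 ms.
Pipeline fill: first packet needs 2·t_tx to clear all hops; remaining 62 packets each add one t_tx.
Total = (2+63-1)·t_tx + 2·t_prop = 64·0.0212766 + 2·6.33333e-05 = 1.36 ms.

1.36 ms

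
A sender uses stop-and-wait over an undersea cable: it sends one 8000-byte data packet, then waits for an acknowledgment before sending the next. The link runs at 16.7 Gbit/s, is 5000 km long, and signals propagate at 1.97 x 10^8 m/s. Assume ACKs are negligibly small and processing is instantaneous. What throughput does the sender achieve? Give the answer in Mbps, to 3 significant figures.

t_tx = L/R = 64000/16700000000 = 3.83234e-06 s.
t_prop = 5000000/197000000 = 0.0253807 s; RTT = 0.0507614 s.
Cycle = t_tx + RTT = 0.0507653 s.
Throughput = L / cycle = 64000 / 0.0507653 = 1.26 Mbps.

1.26 Mbps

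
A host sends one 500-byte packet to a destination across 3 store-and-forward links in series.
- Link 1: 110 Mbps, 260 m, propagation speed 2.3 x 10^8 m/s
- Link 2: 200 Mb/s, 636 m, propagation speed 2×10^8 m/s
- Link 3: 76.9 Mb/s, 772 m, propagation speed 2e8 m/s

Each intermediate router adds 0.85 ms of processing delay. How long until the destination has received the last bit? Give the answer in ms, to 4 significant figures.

1.817 ms

L = 500 × 8 = 4000 bits.
Transmission delays (L/R per hop): 0.0363636, 0.02, 0.0520156 ms; sum = 0.108379 ms.
Propagation delays (d/s per hop): 0.00113043, 0.00318, 0.00386 ms; sum = 0.00817043 ms.
Processing at 2 router(s): 2 × 0.85 ms = 1.7 ms.
End-to-end = 1.817 ms.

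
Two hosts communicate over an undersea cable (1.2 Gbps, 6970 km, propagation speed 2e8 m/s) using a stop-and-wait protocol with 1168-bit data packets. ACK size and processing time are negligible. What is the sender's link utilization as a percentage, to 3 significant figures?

t_tx = L/R = 1168/1200000000 = 9.73333e-07 s.
t_prop = 6970000/200000000 = 0.03485 s; RTT = 0.0697 s.
Cycle = t_tx + RTT = 0.069701 s.
Utilization = t_tx / cycle = 9.73333e-07/0.069701 = 0.00140 %.

0.00140 %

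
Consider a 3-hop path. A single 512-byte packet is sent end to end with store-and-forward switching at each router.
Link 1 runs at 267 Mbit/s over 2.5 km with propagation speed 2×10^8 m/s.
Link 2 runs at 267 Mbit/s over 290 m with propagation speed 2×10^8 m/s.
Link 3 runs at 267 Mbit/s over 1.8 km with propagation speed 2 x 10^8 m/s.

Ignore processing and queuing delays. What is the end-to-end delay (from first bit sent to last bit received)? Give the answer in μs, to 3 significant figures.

69.0 μs

L = 512 × 8 = 4096 bits.
Transmission delay per hop = L/R = 4096/267000000 = 15.3408 μs; 3 hops → 46.0225 μs.
Propagation delays (d/s per hop): 12.5, 1.45, 9 μs; sum = 22.95 μs.
End-to-end = 69.0 μs.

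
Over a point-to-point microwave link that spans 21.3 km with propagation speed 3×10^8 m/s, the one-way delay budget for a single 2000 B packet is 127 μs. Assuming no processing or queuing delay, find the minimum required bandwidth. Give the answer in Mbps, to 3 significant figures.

L = 16000 bits.
Propagation delay = 21300 / 300000000 = 71 μs.
Transmission budget = 127 − 71 = 56 μs.
R ≥ L / t_tx = 16000 bits / 5.6e-05 s = 286 Mbps.

286 Mbps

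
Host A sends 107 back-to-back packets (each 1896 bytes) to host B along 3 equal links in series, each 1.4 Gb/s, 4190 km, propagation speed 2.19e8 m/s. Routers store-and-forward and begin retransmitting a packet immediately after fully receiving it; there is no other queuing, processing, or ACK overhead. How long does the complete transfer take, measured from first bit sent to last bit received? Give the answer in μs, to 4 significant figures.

Per-hop transmission t_tx = L/R = 15168/1400000000 = 10.8343 μs.
Per-hop propagation t_prop = 4190000/219000000 = 19132.4 μs.
Pipeline fill: first packet needs 3·t_tx to clear all hops; remaining 106 packets each add one t_tx.
Total = (3+107-1)·t_tx + 3·t_prop = 109·10.8343 + 3·19132.4 = 58580 μs.

58580 μs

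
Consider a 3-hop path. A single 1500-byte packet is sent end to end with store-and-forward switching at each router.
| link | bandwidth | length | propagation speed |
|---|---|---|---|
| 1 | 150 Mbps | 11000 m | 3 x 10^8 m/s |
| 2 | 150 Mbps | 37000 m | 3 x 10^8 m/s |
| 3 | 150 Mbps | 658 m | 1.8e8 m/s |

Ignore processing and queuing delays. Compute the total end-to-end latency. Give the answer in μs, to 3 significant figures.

404 μs

L = 1500 × 8 = 12000 bits.
Transmission delay per hop = L/R = 12000/150000000 = 80 μs; 3 hops → 240 μs.
Propagation delays (d/s per hop): 36.6667, 123.333, 3.65556 μs; sum = 163.656 μs.
End-to-end = 404 μs.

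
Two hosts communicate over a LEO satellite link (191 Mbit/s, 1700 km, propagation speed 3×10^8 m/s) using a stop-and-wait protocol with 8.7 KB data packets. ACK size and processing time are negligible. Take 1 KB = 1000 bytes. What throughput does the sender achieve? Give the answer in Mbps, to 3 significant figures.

5.95 Mbps

t_tx = L/R = 69600/191000000 = 0.000364398 s.
t_prop = 1700000/300000000 = 0.00566667 s; RTT = 0.0113333 s.
Cycle = t_tx + RTT = 0.0116977 s.
Throughput = L / cycle = 69600 / 0.0116977 = 5.95 Mbps.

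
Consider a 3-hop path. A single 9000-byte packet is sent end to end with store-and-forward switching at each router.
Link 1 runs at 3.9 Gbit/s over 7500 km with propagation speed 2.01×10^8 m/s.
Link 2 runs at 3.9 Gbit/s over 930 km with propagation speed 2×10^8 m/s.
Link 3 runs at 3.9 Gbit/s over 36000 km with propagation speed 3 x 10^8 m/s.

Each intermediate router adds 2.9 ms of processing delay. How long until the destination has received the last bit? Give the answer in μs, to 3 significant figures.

168000 μs

L = 9000 × 8 = 72000 bits.
Transmission delay per hop = L/R = 72000/3900000000 = 18.4615 μs; 3 hops → 55.3846 μs.
Propagation delays (d/s per hop): 37313.4, 4650, 120000 μs; sum = 161963 μs.
Processing at 2 router(s): 2 × 2.9 ms = 5800 μs.
End-to-end = 168000 μs.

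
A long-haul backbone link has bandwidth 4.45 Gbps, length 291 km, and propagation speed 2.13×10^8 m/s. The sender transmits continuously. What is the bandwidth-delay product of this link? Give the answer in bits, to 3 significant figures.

6080000 bits

Propagation delay = 291000 / 213000000 = 0.0013662 s.
BDP = R × t_prop = 4450000000 × 0.0013662 = 6079580 bits.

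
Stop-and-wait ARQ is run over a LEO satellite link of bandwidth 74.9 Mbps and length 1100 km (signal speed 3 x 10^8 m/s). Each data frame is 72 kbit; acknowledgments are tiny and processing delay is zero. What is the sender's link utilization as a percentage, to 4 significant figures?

11.59 %

t_tx = L/R = 72000/74900000 = 0.000961282 s.
t_prop = 1100000/300000000 = 0.00366667 s; RTT = 0.00733333 s.
Cycle = t_tx + RTT = 0.00829462 s.
Utilization = t_tx / cycle = 0.000961282/0.00829462 = 11.59 %.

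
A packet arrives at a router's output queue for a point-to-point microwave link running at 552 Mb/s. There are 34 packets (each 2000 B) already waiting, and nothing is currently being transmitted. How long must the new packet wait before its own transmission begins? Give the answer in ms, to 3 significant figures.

Each queued packet: L/R = 16000/552000000 = 0.0289855 ms.
34 queued → 0.985507 ms.
Queuing delay = 0.986 ms.

0.986 ms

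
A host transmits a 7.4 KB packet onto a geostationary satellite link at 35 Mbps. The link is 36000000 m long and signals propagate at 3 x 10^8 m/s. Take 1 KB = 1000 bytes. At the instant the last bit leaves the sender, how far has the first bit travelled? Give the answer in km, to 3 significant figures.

t_tx = L/R = 59200/35000000 = 0.00169143 s.
Distance = s × t_tx = 300000000 × 0.00169143 = 507 km.

507 km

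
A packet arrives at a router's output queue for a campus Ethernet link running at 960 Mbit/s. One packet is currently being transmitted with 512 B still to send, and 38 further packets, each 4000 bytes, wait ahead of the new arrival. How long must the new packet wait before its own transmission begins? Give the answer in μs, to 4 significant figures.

1271 μs

Each queued packet: L/R = 32000/960000000 = 33.3333 μs.
38 queued → 1266.67 μs.
Plus remaining 4096 bits of current packet: 4.26667 μs.
Queuing delay = 1271 μs.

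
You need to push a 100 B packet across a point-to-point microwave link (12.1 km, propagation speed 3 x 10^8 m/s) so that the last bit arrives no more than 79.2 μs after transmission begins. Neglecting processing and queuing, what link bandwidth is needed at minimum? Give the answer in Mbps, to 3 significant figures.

20.6 Mbps

L = 800 bits.
Propagation delay = 12100 / 300000000 = 40.3333 μs.
Transmission budget = 79.2 − 40.3333 = 38.8667 μs.
R ≥ L / t_tx = 800 bits / 3.88667e-05 s = 20.6 Mbps.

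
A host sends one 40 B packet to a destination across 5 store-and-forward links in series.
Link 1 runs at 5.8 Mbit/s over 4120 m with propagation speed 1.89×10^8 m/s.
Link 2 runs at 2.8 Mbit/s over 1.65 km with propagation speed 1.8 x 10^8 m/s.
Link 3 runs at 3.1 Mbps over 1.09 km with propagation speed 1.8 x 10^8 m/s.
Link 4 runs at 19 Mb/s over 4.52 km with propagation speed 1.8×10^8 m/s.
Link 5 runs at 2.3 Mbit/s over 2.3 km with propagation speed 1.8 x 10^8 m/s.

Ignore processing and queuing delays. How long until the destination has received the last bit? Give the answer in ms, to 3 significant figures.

L = 40 × 8 = 320 bits.
Transmission delays (L/R per hop): 0.0551724, 0.114286, 0.103226, 0.0168421, 0.13913 ms; sum = 0.428656 ms.
Propagation delays (d/s per hop): 0.0217989, 0.00916667, 0.00605556, 0.0251111, 0.0127778 ms; sum = 0.0749101 ms.
End-to-end = 0.504 ms.

0.504 ms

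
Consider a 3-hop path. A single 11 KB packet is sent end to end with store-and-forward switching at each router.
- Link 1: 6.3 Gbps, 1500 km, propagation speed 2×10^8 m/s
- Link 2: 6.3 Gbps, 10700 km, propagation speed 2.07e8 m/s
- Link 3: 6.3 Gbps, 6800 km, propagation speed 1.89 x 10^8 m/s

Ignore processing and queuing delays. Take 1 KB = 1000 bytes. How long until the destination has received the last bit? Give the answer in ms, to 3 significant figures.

L = 88000 bits.
Transmission delay per hop = L/R = 88000/6300000000 = 0.0139683 ms; 3 hops → 0.0419048 ms.
Propagation delays (d/s per hop): 7.5, 51.6908, 35.9788 ms; sum = 95.1697 ms.
End-to-end = 95.2 ms.

95.2 ms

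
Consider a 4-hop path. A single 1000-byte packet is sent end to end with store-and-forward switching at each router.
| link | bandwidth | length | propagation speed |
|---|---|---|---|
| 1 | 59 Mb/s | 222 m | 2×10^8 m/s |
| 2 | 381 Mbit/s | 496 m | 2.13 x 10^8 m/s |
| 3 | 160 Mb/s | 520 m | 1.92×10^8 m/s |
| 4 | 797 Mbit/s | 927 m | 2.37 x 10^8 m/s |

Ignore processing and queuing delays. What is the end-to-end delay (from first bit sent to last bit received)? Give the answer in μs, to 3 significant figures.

227 μs

L = 1000 × 8 = 8000 bits.
Transmission delays (L/R per hop): 135.593, 20.9974, 50, 10.0376 μs; sum = 216.628 μs.
Propagation delays (d/s per hop): 1.11, 2.32864, 2.70833, 3.91139 μs; sum = 10.0584 μs.
End-to-end = 227 μs.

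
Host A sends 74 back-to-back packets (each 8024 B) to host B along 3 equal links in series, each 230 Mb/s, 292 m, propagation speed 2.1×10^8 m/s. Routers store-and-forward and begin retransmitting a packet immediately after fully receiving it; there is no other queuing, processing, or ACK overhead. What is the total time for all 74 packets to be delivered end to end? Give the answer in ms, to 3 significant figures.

21.2 ms

Per-hop transmission t_tx = L/R = 64192/230000000 = 0.279096 ms.
Per-hop propagation t_prop = 292/210000000 = 0.00139048 ms.
Pipeline fill: first packet needs 3·t_tx to clear all hops; remaining 73 packets each add one t_tx.
Total = (3+74-1)·t_tx + 3·t_prop = 76·0.279096 + 3·0.00139048 = 21.2 ms.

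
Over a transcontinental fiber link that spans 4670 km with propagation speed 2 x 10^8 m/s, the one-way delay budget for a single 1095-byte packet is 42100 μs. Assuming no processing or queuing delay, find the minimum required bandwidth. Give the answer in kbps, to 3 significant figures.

467 kbps

L = 8760 bits.
Propagation delay = 4670000 / 200000000 = 23350 μs.
Transmission budget = 42100 − 23350 = 18750 μs.
R ≥ L / t_tx = 8760 bits / 0.01875 s = 467 kbps.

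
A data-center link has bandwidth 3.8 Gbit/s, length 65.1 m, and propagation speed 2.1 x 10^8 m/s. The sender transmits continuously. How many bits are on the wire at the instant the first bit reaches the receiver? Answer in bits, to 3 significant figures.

Propagation delay = 65.1 / 210000000 = 3.1e-07 s.
BDP = R × t_prop = 3800000000 × 3.1e-07 = 1178 bits.

1180 bits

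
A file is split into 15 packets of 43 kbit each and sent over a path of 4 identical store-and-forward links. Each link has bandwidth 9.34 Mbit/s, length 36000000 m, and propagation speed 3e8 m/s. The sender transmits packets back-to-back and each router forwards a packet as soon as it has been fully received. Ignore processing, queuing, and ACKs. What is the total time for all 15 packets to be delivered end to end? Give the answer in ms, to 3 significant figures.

563 ms

Per-hop transmission t_tx = L/R = 43000/9340000 = 4.60385 ms.
Per-hop propagation t_prop = 36000000/300000000 = 120 ms.
Pipeline fill: first packet needs 4·t_tx to clear all hops; remaining 14 packets each add one t_tx.
Total = (4+15-1)·t_tx + 4·t_prop = 18·4.60385 + 4·120 = 563 ms.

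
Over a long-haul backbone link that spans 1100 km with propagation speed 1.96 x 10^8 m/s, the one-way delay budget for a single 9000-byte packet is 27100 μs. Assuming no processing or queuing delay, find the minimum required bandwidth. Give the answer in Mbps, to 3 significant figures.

L = 72000 bits.
Propagation delay = 1100000 / 196000000 = 5612.24 μs.
Transmission budget = 27100 − 5612.24 = 21487.8 μs.
R ≥ L / t_tx = 72000 bits / 0.0214878 s = 3.35 Mbps.

3.35 Mbps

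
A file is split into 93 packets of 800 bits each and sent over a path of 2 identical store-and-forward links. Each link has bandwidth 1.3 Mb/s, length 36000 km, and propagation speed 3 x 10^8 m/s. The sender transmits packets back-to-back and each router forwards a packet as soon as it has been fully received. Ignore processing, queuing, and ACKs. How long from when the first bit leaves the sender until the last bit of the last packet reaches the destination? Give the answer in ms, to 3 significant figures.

Per-hop transmission t_tx = L/R = 800/1300000 = 0.615385 ms.
Per-hop propagation t_prop = 36000000/300000000 = 120 ms.
Pipeline fill: first packet needs 2·t_tx to clear all hops; remaining 92 packets each add one t_tx.
Total = (2+93-1)·t_tx + 2·t_prop = 94·0.615385 + 2·120 = 298 ms.

298 ms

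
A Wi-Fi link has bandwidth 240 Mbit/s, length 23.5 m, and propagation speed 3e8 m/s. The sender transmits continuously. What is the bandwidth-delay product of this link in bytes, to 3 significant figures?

Propagation delay = 23.5 / 300000000 = 7.83333e-08 s.
BDP = R × t_prop = 240000000 × 7.83333e-08 = 18.8 bits.
In bytes: 18.8/8 = 2.35 bytes.

2.35 bytes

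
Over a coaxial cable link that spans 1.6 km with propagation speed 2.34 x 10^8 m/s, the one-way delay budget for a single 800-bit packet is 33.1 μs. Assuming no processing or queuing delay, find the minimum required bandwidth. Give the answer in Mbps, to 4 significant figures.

Propagation delay = 1600 / 234000000 = 6.83761 μs.
Transmission budget = 33.1 − 6.83761 = 26.2624 μs.
R ≥ L / t_tx = 800 bits / 2.62624e-05 s = 30.46 Mbps.

30.46 Mbps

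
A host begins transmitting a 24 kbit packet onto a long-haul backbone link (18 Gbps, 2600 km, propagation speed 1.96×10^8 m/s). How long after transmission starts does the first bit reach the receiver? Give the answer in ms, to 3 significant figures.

13.3 ms

First bit experiences only propagation delay: d/s = 2600000/196000000 = 13.3 ms.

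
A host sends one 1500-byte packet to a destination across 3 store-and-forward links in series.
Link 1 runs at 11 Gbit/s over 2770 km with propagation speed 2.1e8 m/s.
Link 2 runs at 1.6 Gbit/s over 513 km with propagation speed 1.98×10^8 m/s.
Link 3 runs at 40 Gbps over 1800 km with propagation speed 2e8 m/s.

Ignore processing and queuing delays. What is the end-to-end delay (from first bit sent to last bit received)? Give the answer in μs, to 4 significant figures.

24790 μs

L = 1500 × 8 = 12000 bits.
Transmission delays (L/R per hop): 1.09091, 7.5, 0.3 μs; sum = 8.89091 μs.
Propagation delays (d/s per hop): 13190.5, 2590.91, 9000 μs; sum = 24781.4 μs.
End-to-end = 24790 μs.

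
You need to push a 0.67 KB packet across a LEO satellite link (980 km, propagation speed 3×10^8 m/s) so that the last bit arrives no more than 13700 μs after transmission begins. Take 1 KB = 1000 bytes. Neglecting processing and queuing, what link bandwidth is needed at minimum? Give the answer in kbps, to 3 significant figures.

514 kbps

L = 5360 bits.
Propagation delay = 980000 / 300000000 = 3266.67 μs.
Transmission budget = 13700 − 3266.67 = 10433.3 μs.
R ≥ L / t_tx = 5360 bits / 0.0104333 s = 514 kbps.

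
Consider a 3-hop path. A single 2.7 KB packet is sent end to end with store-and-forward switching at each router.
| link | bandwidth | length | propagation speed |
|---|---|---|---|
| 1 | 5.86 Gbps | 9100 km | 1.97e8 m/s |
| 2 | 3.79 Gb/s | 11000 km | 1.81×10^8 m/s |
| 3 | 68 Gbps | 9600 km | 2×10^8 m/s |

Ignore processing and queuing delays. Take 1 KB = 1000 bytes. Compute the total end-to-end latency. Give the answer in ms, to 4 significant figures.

155.0 ms

L = 21600 bits.
Transmission delays (L/R per hop): 0.00368601, 0.00569921, 0.000317647 ms; sum = 0.00970286 ms.
Propagation delays (d/s per hop): 46.1929, 60.7735, 48 ms; sum = 154.966 ms.
End-to-end = 155.0 ms.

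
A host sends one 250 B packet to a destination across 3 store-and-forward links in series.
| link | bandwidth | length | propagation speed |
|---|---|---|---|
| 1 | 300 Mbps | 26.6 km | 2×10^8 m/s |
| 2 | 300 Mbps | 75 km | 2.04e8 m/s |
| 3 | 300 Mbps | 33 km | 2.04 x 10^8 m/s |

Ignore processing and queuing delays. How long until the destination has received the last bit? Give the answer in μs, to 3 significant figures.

L = 250 × 8 = 2000 bits.
Transmission delay per hop = L/R = 2000/300000000 = 6.66667 μs; 3 hops → 20 μs.
Propagation delays (d/s per hop): 133, 367.647, 161.765 μs; sum = 662.412 μs.
End-to-end = 682 μs.

682 μs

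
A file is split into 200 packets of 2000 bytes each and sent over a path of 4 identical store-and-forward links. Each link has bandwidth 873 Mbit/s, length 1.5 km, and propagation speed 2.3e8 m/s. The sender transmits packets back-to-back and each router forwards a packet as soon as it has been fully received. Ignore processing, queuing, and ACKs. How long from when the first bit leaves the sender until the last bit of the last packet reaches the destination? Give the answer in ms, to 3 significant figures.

3.75 ms

Per-hop transmission t_tx = L/R = 16000/873000000 = 0.0183276 ms.
Per-hop propagation t_prop = 1500/2.3e+08 = 0.00652174 ms.
Pipeline fill: first packet needs 4·t_tx to clear all hops; remaining 199 packets each add one t_tx.
Total = (4+200-1)·t_tx + 4·t_prop = 203·0.0183276 + 4·0.00652174 = 3.75 ms.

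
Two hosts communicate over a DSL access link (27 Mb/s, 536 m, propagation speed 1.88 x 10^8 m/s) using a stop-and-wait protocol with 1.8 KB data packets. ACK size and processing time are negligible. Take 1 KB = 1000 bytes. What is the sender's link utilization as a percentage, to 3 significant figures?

t_tx = L/R = 14400/27000000 = 0.000533333 s.
t_prop = 536/188000000 = 2.85106e-06 s; RTT = 5.70213e-06 s.
Cycle = t_tx + RTT = 0.000539035 s.
Utilization = t_tx / cycle = 0.000533333/0.000539035 = 98.9 %.

98.9 %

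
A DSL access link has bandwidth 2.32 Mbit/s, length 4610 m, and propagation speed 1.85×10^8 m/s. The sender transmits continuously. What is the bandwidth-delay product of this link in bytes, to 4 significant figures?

7.226 bytes

Propagation delay = 4610 / 185000000 = 2.49189e-05 s.
BDP = R × t_prop = 2320000 × 2.49189e-05 = 57.8119 bits.
In bytes: 57.8119/8 = 7.226 bytes.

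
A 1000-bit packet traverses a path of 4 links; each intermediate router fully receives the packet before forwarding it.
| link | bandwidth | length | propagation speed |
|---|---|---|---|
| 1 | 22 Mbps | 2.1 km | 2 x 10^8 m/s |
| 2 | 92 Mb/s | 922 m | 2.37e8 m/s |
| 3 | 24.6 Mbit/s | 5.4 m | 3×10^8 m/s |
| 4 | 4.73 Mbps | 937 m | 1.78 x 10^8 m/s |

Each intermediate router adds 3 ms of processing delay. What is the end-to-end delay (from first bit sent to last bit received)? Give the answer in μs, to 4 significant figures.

Transmission delays (L/R per hop): 45.4545, 10.8696, 40.6504, 211.416 μs; sum = 308.391 μs.
Propagation delays (d/s per hop): 10.5, 3.8903, 0.018, 5.26404 μs; sum = 19.6723 μs.
Processing at 3 router(s): 3 × 3 ms = 9000 μs.
End-to-end = 9328 μs.

9328 μs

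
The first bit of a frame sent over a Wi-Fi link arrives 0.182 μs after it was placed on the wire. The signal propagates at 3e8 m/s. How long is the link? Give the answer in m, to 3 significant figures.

d = s × t_prop = 300000000 × 1.82e-07 = 54.6 m.

54.6 m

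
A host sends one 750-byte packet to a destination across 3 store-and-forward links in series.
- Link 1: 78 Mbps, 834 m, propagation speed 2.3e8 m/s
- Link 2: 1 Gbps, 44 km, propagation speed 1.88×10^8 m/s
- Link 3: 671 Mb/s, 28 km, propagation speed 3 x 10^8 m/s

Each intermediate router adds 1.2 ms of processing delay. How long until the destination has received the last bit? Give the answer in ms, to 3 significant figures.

2.82 ms

L = 750 × 8 = 6000 bits.
Transmission delays (L/R per hop): 0.0769231, 0.006, 0.00894188 ms; sum = 0.091865 ms.
Propagation delays (d/s per hop): 0.00362609, 0.234043, 0.0933333 ms; sum = 0.331002 ms.
Processing at 2 router(s): 2 × 1.2 ms = 2.4 ms.
End-to-end = 2.82 ms.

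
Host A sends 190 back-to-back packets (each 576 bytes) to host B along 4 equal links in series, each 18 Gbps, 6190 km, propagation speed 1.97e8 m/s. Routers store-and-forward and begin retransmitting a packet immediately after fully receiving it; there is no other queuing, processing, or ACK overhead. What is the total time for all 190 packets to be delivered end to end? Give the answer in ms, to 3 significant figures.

126 ms

Per-hop transmission t_tx = L/R = 4608/18000000000 = 0.000256 ms.
Per-hop propagation t_prop = 6190000/197000000 = 31.4213 ms.
Pipeline fill: first packet needs 4·t_tx to clear all hops; remaining 189 packets each add one t_tx.
Total = (4+190-1)·t_tx + 4·t_prop = 193·0.000256 + 4·31.4213 = 126 ms.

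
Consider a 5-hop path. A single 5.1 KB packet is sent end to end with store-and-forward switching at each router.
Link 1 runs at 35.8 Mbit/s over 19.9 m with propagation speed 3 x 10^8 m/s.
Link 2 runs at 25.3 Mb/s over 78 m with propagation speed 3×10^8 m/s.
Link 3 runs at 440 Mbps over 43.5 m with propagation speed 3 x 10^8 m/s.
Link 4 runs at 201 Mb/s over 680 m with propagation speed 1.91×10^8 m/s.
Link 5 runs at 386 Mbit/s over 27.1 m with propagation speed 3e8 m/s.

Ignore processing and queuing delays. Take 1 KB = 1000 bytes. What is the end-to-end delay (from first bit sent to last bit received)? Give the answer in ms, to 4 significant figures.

3.158 ms

L = 40800 bits.
Transmission delays (L/R per hop): 1.13966, 1.61265, 0.0927273, 0.202985, 0.105699 ms; sum = 3.15372 ms.
Propagation delays (d/s per hop): 6.63333e-05, 0.00026, 0.000145, 0.00356021, 9.03333e-05 ms; sum = 0.00412188 ms.
End-to-end = 3.158 ms.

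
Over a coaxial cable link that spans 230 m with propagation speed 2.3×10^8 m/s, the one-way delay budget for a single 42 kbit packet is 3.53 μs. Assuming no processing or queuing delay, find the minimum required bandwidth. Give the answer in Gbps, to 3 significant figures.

16.6 Gbps

Propagation delay = 230 / 2.3e+08 = 1 μs.
Transmission budget = 3.53 − 1 = 2.53 μs.
R ≥ L / t_tx = 42000 bits / 2.53e-06 s = 16.6 Gbps.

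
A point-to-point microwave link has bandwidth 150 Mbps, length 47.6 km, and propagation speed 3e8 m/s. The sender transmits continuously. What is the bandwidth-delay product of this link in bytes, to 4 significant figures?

2975 bytes

Propagation delay = 47600 / 300000000 = 0.000158667 s.
BDP = R × t_prop = 150000000 × 0.000158667 = 23800 bits.
In bytes: 23800/8 = 2975 bytes.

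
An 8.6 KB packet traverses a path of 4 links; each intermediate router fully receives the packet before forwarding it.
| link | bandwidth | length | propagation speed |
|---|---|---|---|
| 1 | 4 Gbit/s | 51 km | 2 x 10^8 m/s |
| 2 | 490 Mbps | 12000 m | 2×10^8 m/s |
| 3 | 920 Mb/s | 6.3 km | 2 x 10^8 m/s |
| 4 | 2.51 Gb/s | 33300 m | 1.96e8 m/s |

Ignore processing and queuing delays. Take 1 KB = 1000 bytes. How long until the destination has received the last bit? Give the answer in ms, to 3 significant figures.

0.776 ms

L = 68800 bits.
Transmission delays (L/R per hop): 0.0172, 0.140408, 0.0747826, 0.0274104 ms; sum = 0.259801 ms.
Propagation delays (d/s per hop): 0.255, 0.06, 0.0315, 0.169898 ms; sum = 0.516398 ms.
End-to-end = 0.776 ms.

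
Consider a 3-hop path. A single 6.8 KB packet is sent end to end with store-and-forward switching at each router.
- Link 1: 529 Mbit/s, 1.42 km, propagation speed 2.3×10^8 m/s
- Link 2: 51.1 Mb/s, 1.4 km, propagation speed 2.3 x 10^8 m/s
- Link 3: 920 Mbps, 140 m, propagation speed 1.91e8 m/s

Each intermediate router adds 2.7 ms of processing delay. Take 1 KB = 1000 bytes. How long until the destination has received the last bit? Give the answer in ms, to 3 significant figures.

L = 54400 bits.
Transmission delays (L/R per hop): 0.102836, 1.06458, 0.0591304 ms; sum = 1.22655 ms.
Propagation delays (d/s per hop): 0.00617391, 0.00608696, 0.000732984 ms; sum = 0.0129939 ms.
Processing at 2 router(s): 2 × 2.7 ms = 5.4 ms.
End-to-end = 6.64 ms.

6.64 ms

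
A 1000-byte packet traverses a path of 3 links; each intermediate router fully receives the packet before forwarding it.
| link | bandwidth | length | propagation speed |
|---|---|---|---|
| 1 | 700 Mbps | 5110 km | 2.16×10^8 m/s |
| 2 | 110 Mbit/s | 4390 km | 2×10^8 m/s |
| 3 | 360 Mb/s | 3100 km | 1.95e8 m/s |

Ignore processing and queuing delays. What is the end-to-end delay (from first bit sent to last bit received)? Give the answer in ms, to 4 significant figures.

61.61 ms

L = 1000 × 8 = 8000 bits.
Transmission delays (L/R per hop): 0.0114286, 0.0727273, 0.0222222 ms; sum = 0.106378 ms.
Propagation delays (d/s per hop): 23.6574, 21.95, 15.8974 ms; sum = 61.5048 ms.
End-to-end = 61.61 ms.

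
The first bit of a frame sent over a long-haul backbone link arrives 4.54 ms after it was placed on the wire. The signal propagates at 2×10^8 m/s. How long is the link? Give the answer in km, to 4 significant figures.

d = s × t_prop = 200000000 × 0.00454 = 908.0 km.

908.0 km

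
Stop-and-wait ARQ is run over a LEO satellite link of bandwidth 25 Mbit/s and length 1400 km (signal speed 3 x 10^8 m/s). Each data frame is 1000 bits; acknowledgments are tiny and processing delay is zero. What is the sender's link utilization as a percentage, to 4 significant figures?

t_tx = L/R = 1000/25000000 = 4e-05 s.
t_prop = 1400000/300000000 = 0.00466667 s; RTT = 0.00933333 s.
Cycle = t_tx + RTT = 0.00937333 s.
Utilization = t_tx / cycle = 4e-05/0.00937333 = 0.4267 %.

0.4267 %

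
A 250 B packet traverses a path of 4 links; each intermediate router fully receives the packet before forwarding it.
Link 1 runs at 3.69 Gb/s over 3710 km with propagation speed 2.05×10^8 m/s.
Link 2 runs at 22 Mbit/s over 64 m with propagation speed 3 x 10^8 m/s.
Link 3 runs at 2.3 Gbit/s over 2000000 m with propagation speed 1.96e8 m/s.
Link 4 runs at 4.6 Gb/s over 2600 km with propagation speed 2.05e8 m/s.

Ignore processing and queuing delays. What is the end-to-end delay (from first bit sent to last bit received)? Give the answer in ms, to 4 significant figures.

L = 250 × 8 = 2000 bits.
Transmission delays (L/R per hop): 0.000542005, 0.0909091, 0.000869565, 0.000434783 ms; sum = 0.0927554 ms.
Propagation delays (d/s per hop): 18.0976, 0.000213333, 10.2041, 12.6829 ms; sum = 40.9848 ms.
End-to-end = 41.08 ms.

41.08 ms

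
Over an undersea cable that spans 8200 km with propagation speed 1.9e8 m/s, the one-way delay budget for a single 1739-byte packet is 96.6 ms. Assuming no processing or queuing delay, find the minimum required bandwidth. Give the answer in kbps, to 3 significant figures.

260 kbps

L = 13912 bits.
Propagation delay = 8200000 / 190000000 = 43.1579 ms.
Transmission budget = 96.6 − 43.1579 = 53.4421 ms.
R ≥ L / t_tx = 13912 bits / 0.0534421 s = 260 kbps.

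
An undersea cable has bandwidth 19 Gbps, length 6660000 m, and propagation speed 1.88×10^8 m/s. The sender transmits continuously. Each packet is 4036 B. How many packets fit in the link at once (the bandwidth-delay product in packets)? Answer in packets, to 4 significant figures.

20850 packets

Propagation delay = 6660000 / 188000000 = 0.0354255 s.
BDP = R × t_prop = 19000000000 × 0.0354255 = 673085000 bits.
In packets of 32288 bits: 20850 packets.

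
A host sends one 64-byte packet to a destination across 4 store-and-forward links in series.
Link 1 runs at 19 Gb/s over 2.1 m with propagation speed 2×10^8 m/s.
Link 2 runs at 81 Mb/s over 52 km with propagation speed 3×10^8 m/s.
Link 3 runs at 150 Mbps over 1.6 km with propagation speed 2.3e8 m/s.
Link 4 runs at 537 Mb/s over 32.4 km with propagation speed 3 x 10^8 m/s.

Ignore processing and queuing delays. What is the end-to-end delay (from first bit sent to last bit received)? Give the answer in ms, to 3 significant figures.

0.299 ms

L = 64 × 8 = 512 bits.
Transmission delays (L/R per hop): 2.69474e-05, 0.00632099, 0.00341333, 0.000953445 ms; sum = 0.0107147 ms.
Propagation delays (d/s per hop): 1.05e-05, 0.173333, 0.00695652, 0.108 ms; sum = 0.2883 ms.
End-to-end = 0.299 ms.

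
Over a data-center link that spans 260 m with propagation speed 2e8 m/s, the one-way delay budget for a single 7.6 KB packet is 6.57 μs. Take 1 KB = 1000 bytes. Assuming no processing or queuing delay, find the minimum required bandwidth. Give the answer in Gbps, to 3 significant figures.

11.5 Gbps

L = 60800 bits.
Propagation delay = 260 / 200000000 = 1.3 μs.
Transmission budget = 6.57 − 1.3 = 5.27 μs.
R ≥ L / t_tx = 60800 bits / 5.27e-06 s = 11.5 Gbps.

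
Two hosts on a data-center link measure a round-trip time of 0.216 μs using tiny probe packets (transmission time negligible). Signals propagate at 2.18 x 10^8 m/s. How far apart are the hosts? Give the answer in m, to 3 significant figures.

23.5 m

One-way propagation = RTT/2 = 0.108 μs.
d = s × t = 2.18e+08 × 1.08e-07 = 23.5 m.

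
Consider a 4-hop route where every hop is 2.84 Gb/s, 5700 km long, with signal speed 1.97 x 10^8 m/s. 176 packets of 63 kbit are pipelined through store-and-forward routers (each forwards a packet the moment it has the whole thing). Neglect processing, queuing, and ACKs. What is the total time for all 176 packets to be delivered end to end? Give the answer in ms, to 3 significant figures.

120 ms

Per-hop transmission t_tx = L/R = 63000/2840000000 = 0.0221831 ms.
Per-hop propagation t_prop = 5700000/197000000 = 28.934 ms.
Pipeline fill: first packet needs 4·t_tx to clear all hops; remaining 175 packets each add one t_tx.
Total = (4+176-1)·t_tx + 4·t_prop = 179·0.0221831 + 4·28.934 = 120 ms.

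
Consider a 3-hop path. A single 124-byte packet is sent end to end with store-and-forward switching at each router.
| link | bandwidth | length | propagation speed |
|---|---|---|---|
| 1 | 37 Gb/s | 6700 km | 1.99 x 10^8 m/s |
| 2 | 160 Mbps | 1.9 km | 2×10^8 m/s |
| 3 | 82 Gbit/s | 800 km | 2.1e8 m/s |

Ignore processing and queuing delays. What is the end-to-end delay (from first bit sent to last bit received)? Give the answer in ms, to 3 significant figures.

37.5 ms

L = 124 × 8 = 992 bits.
Transmission delays (L/R per hop): 2.68108e-05, 0.0062, 1.20976e-05 ms; sum = 0.00623891 ms.
Propagation delays (d/s per hop): 33.6683, 0.0095, 3.80952 ms; sum = 37.4874 ms.
End-to-end = 37.5 ms.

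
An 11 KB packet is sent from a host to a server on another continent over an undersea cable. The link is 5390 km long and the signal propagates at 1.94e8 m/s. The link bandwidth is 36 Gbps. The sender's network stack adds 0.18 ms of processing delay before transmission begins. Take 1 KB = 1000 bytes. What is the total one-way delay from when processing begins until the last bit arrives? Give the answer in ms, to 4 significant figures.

L = 88000 bits.
Transmission delay = L/R = 88000 / 36000000000 = 0.00244444 ms.
Propagation delay = d/s = 5390000 m / 194000000 m/s = 27.7835 ms.
Plus processing delay 0.18 ms = 0.18 ms.
Total = 27.97 ms.

27.97 ms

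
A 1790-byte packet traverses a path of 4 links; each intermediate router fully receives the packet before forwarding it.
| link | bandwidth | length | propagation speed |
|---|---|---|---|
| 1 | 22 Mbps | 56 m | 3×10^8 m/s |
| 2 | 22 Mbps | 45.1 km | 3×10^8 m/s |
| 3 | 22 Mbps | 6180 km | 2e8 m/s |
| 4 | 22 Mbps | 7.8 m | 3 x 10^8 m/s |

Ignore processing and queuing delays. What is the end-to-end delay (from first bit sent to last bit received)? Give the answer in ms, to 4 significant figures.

33.65 ms

L = 1790 × 8 = 14320 bits.
Transmission delay per hop = L/R = 14320/22000000 = 0.650909 ms; 4 hops → 2.60364 ms.
Propagation delays (d/s per hop): 0.000186667, 0.150333, 30.9, 2.6e-05 ms; sum = 31.0505 ms.
End-to-end = 33.65 ms.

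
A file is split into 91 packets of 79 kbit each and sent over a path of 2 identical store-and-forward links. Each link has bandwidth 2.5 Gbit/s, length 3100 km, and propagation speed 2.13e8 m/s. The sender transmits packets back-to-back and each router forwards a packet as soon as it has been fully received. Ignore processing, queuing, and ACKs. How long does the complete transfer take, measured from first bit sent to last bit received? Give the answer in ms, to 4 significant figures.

32.02 ms

Per-hop transmission t_tx = L/R = 79000/2500000000 = 0.0316 ms.
Per-hop propagation t_prop = 3100000/213000000 = 14.554 ms.
Pipeline fill: first packet needs 2·t_tx to clear all hops; remaining 90 packets each add one t_tx.
Total = (2+91-1)·t_tx + 2·t_prop = 92·0.0316 + 2·14.554 = 32.02 ms.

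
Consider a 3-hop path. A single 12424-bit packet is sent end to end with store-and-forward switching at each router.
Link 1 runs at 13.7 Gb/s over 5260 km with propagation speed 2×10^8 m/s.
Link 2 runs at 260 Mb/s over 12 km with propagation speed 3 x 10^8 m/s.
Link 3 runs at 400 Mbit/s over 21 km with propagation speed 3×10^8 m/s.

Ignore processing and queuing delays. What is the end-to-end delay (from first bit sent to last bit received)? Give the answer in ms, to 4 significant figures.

Transmission delays (L/R per hop): 0.000906861, 0.0477846, 0.03106 ms; sum = 0.0797515 ms.
Propagation delays (d/s per hop): 26.3, 0.04, 0.07 ms; sum = 26.41 ms.
End-to-end = 26.49 ms.

26.49 ms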